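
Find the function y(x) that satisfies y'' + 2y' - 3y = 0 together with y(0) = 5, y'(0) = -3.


Characteristic roots of r² + 2r - 3 = 0 are 1, -3.
General solution y = c₁ e^(x) + c₂ e^(-3x).
Apply y(0) = 5: c₁ + c₂ = 5. Apply y'(0) = -3: 1 c₁ - 3 c₂ = -3.
Solve: c₁ = 3, c₂ = 2.
Particular solution: y = 3e^(x) + 2e^(-3x).


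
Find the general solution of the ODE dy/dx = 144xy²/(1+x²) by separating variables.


Separate: dy/y² = 144x/(1+x²) dx.
Integrate LHS: ∫ dy/y² = -1/y.
Integrate RHS via u = 1+x²: 72ln(1+x²) + C.
Result: -1/y = 72ln(1+x²) + C.


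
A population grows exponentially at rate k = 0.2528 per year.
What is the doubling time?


Exponential growth: P(t) = P₀ e^(0.2528t). Set P(t)/P₀ = 2: e^(0.2528t) = 2.
Solve: t = ln(2)/0.2528 ≈ 2.74 years.


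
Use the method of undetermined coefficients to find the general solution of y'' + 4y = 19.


Homogeneous part: r² + 4 = 0 ⇒ r = ±2i, so y_h = C₁cos(2x) + C₂sin(2x).
Try constant y_p = A; plug in: 4A = 19 ⇒ A = 19/4.
General solution: y = C₁cos(2x) + C₂sin(2x) + 19/4.


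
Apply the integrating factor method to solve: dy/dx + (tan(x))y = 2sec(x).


P(x) = tan(x) ⇒ μ = e^(∫tan(x)dx) = sec(x).
(sec(x) y)' = 2sec²(x) ⇒ sec(x) y = 2tan(x) + C.
Multiply by cos(x): y = 2sin(x) + C·cos(x).


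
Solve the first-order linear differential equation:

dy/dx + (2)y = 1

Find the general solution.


P(x) = 2, Q(x) = 1; integrating factor μ = e^(2x).
(μ y)' = e^(2x) ⇒ μ y = (1/2)e^(2x) + C.
Divide by μ: y = 1/2 + Ce^(-2x).


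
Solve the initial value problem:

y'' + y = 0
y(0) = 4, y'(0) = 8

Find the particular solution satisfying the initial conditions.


Characteristic roots of r² + 1 = 0 are ±1i, so y = C₁cos(x) + C₂sin(x).
Apply y(0) = 4: C₁ = 4. Differentiate and apply y'(0) = 8: 1·C₂ = 8, so C₂ = 8.
Particular solution: y = 4cos(x) + 8sin(x).


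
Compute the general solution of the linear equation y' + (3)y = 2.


P(x) = 3, Q(x) = 2; integrating factor μ = e^(3x).
(μ y)' = 2e^(3x) ⇒ μ y = (2/3)e^(3x) + C.
Divide by μ: y = 2/3 + Ce^(-3x).


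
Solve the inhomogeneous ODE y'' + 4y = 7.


Homogeneous part: r² + 4 = 0 ⇒ r = ±2i, so y_h = C₁cos(2x) + C₂sin(2x).
Try constant y_p = A; plug in: 4A = 7 ⇒ A = 7/4.
General solution: y = C₁cos(2x) + C₂sin(2x) + 7/4.


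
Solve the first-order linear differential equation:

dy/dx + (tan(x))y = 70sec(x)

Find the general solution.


P(x) = tan(x) ⇒ μ = e^(∫tan(x)dx) = sec(x).
(sec(x) y)' = 70sec²(x) ⇒ sec(x) y = 70tan(x) + C.
Multiply by cos(x): y = 70sin(x) + C·cos(x).


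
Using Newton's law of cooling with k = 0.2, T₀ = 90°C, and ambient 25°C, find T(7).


Newton's law: dT/dt = -k(T - T_a) has solution T(t) = T_a + (T₀ - T_a)e^(-kt).
Plug in T_a = 25, T₀ = 90, k = 0.2, t = 7: T(7) = 25 + (65)e^(-1.40) ≈ 41.0°C.


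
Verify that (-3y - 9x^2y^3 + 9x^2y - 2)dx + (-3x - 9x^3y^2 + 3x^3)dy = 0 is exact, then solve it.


Check exactness: ∂M/∂y = -3 - 27x^2y^2 + 9x^2 and ∂N/∂x = -3 - 27x^2y^2 + 9x^2; equal, so the equation is exact.
Integrate M with respect to x (treating y as constant): ∫M dx = -3xy - 3x^3y^3 + 3x^3y - 2x + h(y).
Differentiate w.r.t. y and set equal to N: all terms match, so h'(y) = 0 and h is a constant absorbed into C.
General solution: -3xy - 3x^3y^3 + 3x^3y - 2x = C.


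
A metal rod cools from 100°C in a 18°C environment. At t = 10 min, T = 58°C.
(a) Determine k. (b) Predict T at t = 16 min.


Newton's law: T(t) = T_a + (T₀ - T_a)e^(-kt).
(a) Use T(10) = 58: (58 - 18)/(100 - 18) = e^(-k·10), so k = -ln(0.488)/10 ≈ 0.0718.
(b) Apply k to t = 16: T(16) = 18 + (82)e^(-1.149) ≈ 44.0°C.


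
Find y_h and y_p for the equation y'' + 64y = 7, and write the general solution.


Homogeneous part: r² + 64 = 0 ⇒ r = ±8i, so y_h = C₁cos(8x) + C₂sin(8x).
Try constant y_p = A; plug in: 64A = 7 ⇒ A = 7/64.
General solution: y = C₁cos(8x) + C₂sin(8x) + 7/64.


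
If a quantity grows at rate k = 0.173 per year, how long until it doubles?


Exponential growth: P(t) = P₀ e^(0.173t). Set P(t)/P₀ = 2: e^(0.173t) = 2.
Solve: t = ln(2)/0.173 ≈ 4.01 years.


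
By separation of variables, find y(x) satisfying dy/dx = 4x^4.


Integrate both sides with respect to x: y = ∫ 4x^4 dx = (4/5)x^5 + C.


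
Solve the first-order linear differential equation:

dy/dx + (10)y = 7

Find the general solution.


P(x) = 10, Q(x) = 7; integrating factor μ = e^(10x).
(μ y)' = 7e^(10x) ⇒ μ y = (7/10)e^(10x) + C.
Divide by μ: y = 7/10 + Ce^(-10x).


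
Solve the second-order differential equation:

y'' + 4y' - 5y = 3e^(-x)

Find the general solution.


Characteristic roots of r² + 4r - 5 = 0 are 1, -5.
y_h = C₁e^(x) + C₂e^(-5x).
Forcing exponent -1 is not a characteristic root; try y_p = Ae^(-x).
Substitute: A·(1 + (4)·-1 + (-5)) = A·-8 = 3, so A = -3/8.
General solution: y = C₁e^(x) + C₂e^(-5x) - (3/8)e^(-x).


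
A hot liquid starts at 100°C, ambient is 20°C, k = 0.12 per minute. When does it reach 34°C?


From T(t) = T_a + (T₀ - T_a)e^(-kt), set T(t) = 34:
(34 - 20) / (100 - 20) = e^(-0.12t), so t = -ln(0.175)/0.12 ≈ 14.5 minutes.


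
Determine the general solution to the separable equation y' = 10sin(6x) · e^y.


Separate: e^(-y) dy = 10sin(6x) dx.
Integrate: -e^(-y) = -(5/3)cos(6x) + C₀.
Rearrange: e^(-y) = (5/3)cos(6x) + C.


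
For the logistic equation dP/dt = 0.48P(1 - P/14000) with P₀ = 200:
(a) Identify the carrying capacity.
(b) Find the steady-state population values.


Logistic ODE dP/dt = 0.48P(1 - P/14000) has equilibria where dP/dt = 0, i.e. P = 0 or P = 14000.
The coefficient (1 - P/K) = 0 when P = K, identifying K = 14000 as the carrying capacity.
(a) K = 14000; (b) equilibria P = 0 and P = 14000.


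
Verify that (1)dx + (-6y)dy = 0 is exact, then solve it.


Check exactness: ∂M/∂y = 0 and ∂N/∂x = 0; equal, so the equation is exact.
Integrate M with respect to x (treating y as constant): ∫M dx = x + h(y).
Differentiate w.r.t. y and set equal to N: the x-dependent terms already match, leaving h'(y) = -6y. Integrate: h(y) = -3y^2.
So F(x,y) = x - 3y^2.
General solution: x - 3y^2 = C.


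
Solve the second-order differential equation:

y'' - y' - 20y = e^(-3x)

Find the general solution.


Characteristic roots of r² - r - 20 = 0 are -4, 5.
y_h = C₁e^(-4x) + C₂e^(5x).
Forcing exponent -3 is not a characteristic root; try y_p = Ae^(-3x).
Substitute: A·(9 + (-1)·-3 + (-20)) = A·-8 = 1, so A = -1/8.
General solution: y = C₁e^(-4x) + C₂e^(5x) - (1/8)e^(-3x).


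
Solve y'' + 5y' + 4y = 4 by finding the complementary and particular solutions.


Characteristic roots of r² + 5r + 4 = 0 are -1, -4.
y_h = C₁e^(-x) + C₂e^(-4x).
Constant forcing; try y_p = A. Then 4A = 4 ⇒ A = 1.
General solution: y = C₁e^(-x) + C₂e^(-4x) + 1.


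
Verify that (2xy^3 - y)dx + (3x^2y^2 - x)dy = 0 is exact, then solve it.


Check exactness: ∂M/∂y = 6xy^2 - 1 and ∂N/∂x = 6xy^2 - 1; equal, so the equation is exact.
Integrate M with respect to x (treating y as constant): ∫M dx = x^2y^3 - xy + h(y).
Differentiate w.r.t. y and set equal to N: all terms match, so h'(y) = 0 and h is a constant absorbed into C.
General solution: x^2y^3 - xy = C.


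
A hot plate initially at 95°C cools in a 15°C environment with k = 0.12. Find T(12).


Newton's law: dT/dt = -k(T - T_a) has solution T(t) = T_a + (T₀ - T_a)e^(-kt).
Plug in T_a = 15, T₀ = 95, k = 0.12, t = 12: T(12) = 15 + (80)e^(-1.44) ≈ 34.0°C.


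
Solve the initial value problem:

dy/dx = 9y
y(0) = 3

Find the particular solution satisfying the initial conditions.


General solution of y' = 9y is y = Ce^(9x).
Apply y(0) = 3: C = 3.
Particular solution: y = 3e^(9x).


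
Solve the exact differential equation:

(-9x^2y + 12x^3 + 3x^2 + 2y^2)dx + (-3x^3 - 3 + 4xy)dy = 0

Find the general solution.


Check exactness: ∂M/∂y = -9x^2 + 4y and ∂N/∂x = -9x^2 + 4y; equal, so the equation is exact.
Integrate M with respect to x (treating y as constant): ∫M dx = -3x^3y + 3x^4 + x^3 + 2xy^2 + h(y).
Differentiate w.r.t. y and set equal to N: the x-dependent terms already match, leaving h'(y) = -3. Integrate: h(y) = -3y.
So F(x,y) = -3x^3y - 3y + 3x^4 + x^3 + 2xy^2.
General solution: -3x^3y - 3y + 3x^4 + x^3 + 2xy^2 = C.


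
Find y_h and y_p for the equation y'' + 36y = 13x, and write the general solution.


Homogeneous: r² + 36 = 0 ⇒ r = ±6i, y_h = C₁cos(6x) + C₂sin(6x).
Polynomial forcing; try y_p = Ax + B. Then y_p'' + 36 y_p = 36(Ax + B) = 13x, so B = 0 and A = 13/36.
General solution: y = C₁cos(6x) + C₂sin(6x) + (13/36)x.


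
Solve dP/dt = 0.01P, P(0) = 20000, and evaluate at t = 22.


The ODE dP/dt = 0.01P has solution P(t) = P(0)e^(0.01t).
Substitute P(0) = 20000 and t = 22: P(22) = 20000 e^(0.22) ≈ 24922.


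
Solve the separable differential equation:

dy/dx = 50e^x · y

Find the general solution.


Separate variables: dy/y = 50e^x dx.
Integrate: ln|y| = 50e^x + C₀.
Exponentiate: y = Ce^(50e^x).


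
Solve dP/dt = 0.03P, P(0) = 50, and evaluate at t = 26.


The ODE dP/dt = 0.03P has solution P(t) = P(0)e^(0.03t).
Substitute P(0) = 50 and t = 26: P(26) = 50 e^(0.78) ≈ 109.


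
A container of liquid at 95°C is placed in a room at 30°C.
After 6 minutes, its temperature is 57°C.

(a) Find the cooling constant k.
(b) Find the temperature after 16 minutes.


Newton's law: T(t) = T_a + (T₀ - T_a)e^(-kt).
(a) Use T(6) = 57: (57 - 30)/(95 - 30) = e^(-k·6), so k = -ln(0.415)/6 ≈ 0.1464.
(b) Apply k to t = 16: T(16) = 30 + (65)e^(-2.343) ≈ 36.2°C.


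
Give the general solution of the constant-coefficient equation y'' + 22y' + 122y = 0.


Characteristic equation: r² + 22r + 122 = 0.
Discriminant is negative; roots r = -11 ± 1i (complex conjugate pair).
General solution uses e^(α x)(C₁ cos(β x) + C₂ sin(β x)): y = e^(-11x)(C₁cos(x) + C₂sin(x)).


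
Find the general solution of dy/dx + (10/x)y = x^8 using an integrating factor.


P(x) = 10/x ⇒ μ = x^10.
(x^10 y)' = x^10·x^8 = x^18.
Integrate: x^10 y = x^19/(19) + C.
Solve for y: y = (1/19)x^9 + C/x^10.


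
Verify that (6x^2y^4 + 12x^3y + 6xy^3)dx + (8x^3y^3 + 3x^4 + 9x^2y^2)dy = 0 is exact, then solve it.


Check exactness: ∂M/∂y = 24x^2y^3 + 12x^3 + 18xy^2 and ∂N/∂x = 24x^2y^3 + 12x^3 + 18xy^2; equal, so the equation is exact.
Integrate M with respect to x (treating y as constant): ∫M dx = 2x^3y^4 + 3x^4y + 3x^2y^3 + h(y).
Differentiate w.r.t. y and set equal to N: all terms match, so h'(y) = 0 and h is a constant absorbed into C.
General solution: 2x^3y^4 + 3x^4y + 3x^2y^3 = C.


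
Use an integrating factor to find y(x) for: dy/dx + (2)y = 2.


P(x) = 2, Q(x) = 2; integrating factor μ = e^(2x).
(μ y)' = 2e^(2x) ⇒ μ y = e^(2x) + C.
Divide by μ: y = 1 + Ce^(-2x).


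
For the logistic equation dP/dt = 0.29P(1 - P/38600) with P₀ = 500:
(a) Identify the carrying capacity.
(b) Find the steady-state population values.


Logistic ODE dP/dt = 0.29P(1 - P/38600) has equilibria where dP/dt = 0, i.e. P = 0 or P = 38600.
The coefficient (1 - P/K) = 0 when P = K, identifying K = 38600 as the carrying capacity.
(a) K = 38600; (b) equilibria P = 0 and P = 38600.


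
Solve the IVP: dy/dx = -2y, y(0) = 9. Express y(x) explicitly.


General solution of y' = -2y is y = Ce^(-2x).
Apply y(0) = 9: C = 9.
Particular solution: y = 9e^(-2x).


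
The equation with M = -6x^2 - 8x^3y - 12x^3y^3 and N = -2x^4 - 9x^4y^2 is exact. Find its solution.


Check exactness: ∂M/∂y = -8x^3 - 36x^3y^2 and ∂N/∂x = -8x^3 - 36x^3y^2; equal, so the equation is exact.
Integrate M with respect to x (treating y as constant): ∫M dx = -2x^3 - 2x^4y - 3x^4y^3 + h(y).
Differentiate w.r.t. y and set equal to N: all terms match, so h'(y) = 0 and h is a constant absorbed into C.
General solution: -2x^3 - 2x^4y - 3x^4y^3 = C.


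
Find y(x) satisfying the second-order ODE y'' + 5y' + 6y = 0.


Characteristic equation: r² + 5r + 6 = 0.
Factor: (r + 3)(r + 2) = 0 ⇒ r = -3, -2 (distinct real).
General solution: y = C₁e^(-3x) + C₂e^(-2x).


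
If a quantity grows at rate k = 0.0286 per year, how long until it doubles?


Exponential growth: P(t) = P₀ e^(0.0286t). Set P(t)/P₀ = 2: e^(0.0286t) = 2.
Solve: t = ln(2)/0.0286 ≈ 24.24 years.


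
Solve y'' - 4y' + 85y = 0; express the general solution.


Characteristic equation: r² - 4r + 85 = 0.
Discriminant is negative; roots r = 2 ± 9i (complex conjugate pair).
General solution uses e^(α x)(C₁ cos(β x) + C₂ sin(β x)): y = e^(2x)(C₁cos(9x) + C₂sin(9x)).


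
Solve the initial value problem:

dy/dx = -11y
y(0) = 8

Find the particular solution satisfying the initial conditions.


General solution of y' = -11y is y = Ce^(-11x).
Apply y(0) = 8: C = 8.
Particular solution: y = 8e^(-11x).


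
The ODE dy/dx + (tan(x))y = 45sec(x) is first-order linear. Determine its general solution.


P(x) = tan(x) ⇒ μ = e^(∫tan(x)dx) = sec(x).
(sec(x) y)' = 45sec²(x) ⇒ sec(x) y = 45tan(x) + C.
Multiply by cos(x): y = 45sin(x) + C·cos(x).


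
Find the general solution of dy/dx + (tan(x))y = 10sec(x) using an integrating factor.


P(x) = tan(x) ⇒ μ = e^(∫tan(x)dx) = sec(x).
(sec(x) y)' = 10sec²(x) ⇒ sec(x) y = 10tan(x) + C.
Multiply by cos(x): y = 10sin(x) + C·cos(x).


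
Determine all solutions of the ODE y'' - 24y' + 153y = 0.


Characteristic equation: r² - 24r + 153 = 0.
Discriminant is negative; roots r = 12 ± 3i (complex conjugate pair).
General solution uses e^(α x)(C₁ cos(β x) + C₂ sin(β x)): y = e^(12x)(C₁cos(3x) + C₂sin(3x)).


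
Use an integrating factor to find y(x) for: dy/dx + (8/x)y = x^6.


P(x) = 8/x ⇒ μ = x^8.
(x^8 y)' = x^8·x^6 = x^14.
Integrate: x^8 y = x^15/(15) + C.
Solve for y: y = (1/15)x^7 + C/x^8.


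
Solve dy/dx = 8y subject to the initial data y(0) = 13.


General solution of y' = 8y is y = Ce^(8x).
Apply y(0) = 13: C = 13.
Particular solution: y = 13e^(8x).


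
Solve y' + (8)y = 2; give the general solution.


P(x) = 8, Q(x) = 2; integrating factor μ = e^(8x).
(μ y)' = 2e^(8x) ⇒ μ y = (1/4)e^(8x) + C.
Divide by μ: y = 1/4 + Ce^(-8x).


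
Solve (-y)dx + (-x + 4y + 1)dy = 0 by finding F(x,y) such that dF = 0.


Check exactness: ∂M/∂y = -1 and ∂N/∂x = -1; equal, so the equation is exact.
Integrate M with respect to x (treating y as constant): ∫M dx = -xy + h(y).
Differentiate w.r.t. y and set equal to N: the x-dependent terms already match, leaving h'(y) = 4y + 1. Integrate: h(y) = 2y^2 + y.
So F(x,y) = -xy + 2y^2 + y.
General solution: -xy + 2y^2 + y = C.


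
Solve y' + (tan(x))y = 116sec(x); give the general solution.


P(x) = tan(x) ⇒ μ = e^(∫tan(x)dx) = sec(x).
(sec(x) y)' = 116sec²(x) ⇒ sec(x) y = 116tan(x) + C.
Multiply by cos(x): y = 116sin(x) + C·cos(x).


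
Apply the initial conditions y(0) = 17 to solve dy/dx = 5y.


General solution of y' = 5y is y = Ce^(5x).
Apply y(0) = 17: C = 17.
Particular solution: y = 17e^(5x).


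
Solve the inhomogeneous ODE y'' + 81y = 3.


Homogeneous part: r² + 81 = 0 ⇒ r = ±9i, so y_h = C₁cos(9x) + C₂sin(9x).
Try constant y_p = A; plug in: 81A = 3 ⇒ A = 1/27.
General solution: y = C₁cos(9x) + C₂sin(9x) + 1/27.


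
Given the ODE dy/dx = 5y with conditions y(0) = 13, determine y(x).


General solution of y' = 5y is y = Ce^(5x).
Apply y(0) = 13: C = 13.
Particular solution: y = 13e^(5x).


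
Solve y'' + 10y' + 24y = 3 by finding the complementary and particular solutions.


Characteristic roots of r² + 10r + 24 = 0 are -4, -6.
y_h = C₁e^(-4x) + C₂e^(-6x).
Constant forcing; try y_p = A. Then 24A = 3 ⇒ A = 1/8.
General solution: y = C₁e^(-4x) + C₂e^(-6x) + 1/8.


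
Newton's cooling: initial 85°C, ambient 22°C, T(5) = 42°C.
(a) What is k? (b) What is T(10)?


Newton's law: T(t) = T_a + (T₀ - T_a)e^(-kt).
(a) Use T(5) = 42: (42 - 22)/(85 - 22) = e^(-k·5), so k = -ln(0.317)/5 ≈ 0.2295.
(b) Apply k to t = 10: T(10) = 22 + (63)e^(-2.295) ≈ 28.3°C.


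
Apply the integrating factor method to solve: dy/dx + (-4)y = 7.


P(x) = -4 ⇒ μ = e^(-4x).
(μ y)' = 7e^(-4x) ⇒ μ y = -(7/4)e^(-4x) + C.
Divide by μ: y = -7/4 + Ce^(4x).


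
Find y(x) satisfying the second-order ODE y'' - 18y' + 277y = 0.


Characteristic equation: r² - 18r + 277 = 0.
Discriminant is negative; roots r = 9 ± 14i (complex conjugate pair).
General solution uses e^(α x)(C₁ cos(β x) + C₂ sin(β x)): y = e^(9x)(C₁cos(14x) + C₂sin(14x)).


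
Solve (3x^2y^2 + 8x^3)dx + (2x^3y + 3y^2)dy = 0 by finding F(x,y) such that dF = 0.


Check exactness: ∂M/∂y = 6x^2y and ∂N/∂x = 6x^2y; equal, so the equation is exact.
Integrate M with respect to x (treating y as constant): ∫M dx = x^3y^2 + 2x^4 + h(y).
Differentiate w.r.t. y and set equal to N: the x-dependent terms already match, leaving h'(y) = 3y^2. Integrate: h(y) = y^3.
So F(x,y) = x^3y^2 + 2x^4 + y^3.
General solution: x^3y^2 + 2x^4 + y^3 = C.


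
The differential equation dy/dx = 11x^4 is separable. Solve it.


Integrate both sides with respect to x: y = ∫ 11x^4 dx = (11/5)x^5 + C.


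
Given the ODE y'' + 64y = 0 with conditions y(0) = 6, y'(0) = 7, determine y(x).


Characteristic roots of r² + 64 = 0 are ±8i, so y = C₁cos(8x) + C₂sin(8x).
Apply y(0) = 6: C₁ = 6. Differentiate and apply y'(0) = 7: 8·C₂ = 7, so C₂ = 7/8.
Particular solution: y = 6cos(8x) + (7/8)sin(8x).


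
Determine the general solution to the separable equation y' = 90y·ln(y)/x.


Separate: dy/[y ln(y)] = 90 dx/x.
Substitute u = ln(y): du/u = 90 dx/x.
Integrate: ln|ln(y)| = 90ln|x| + C₀, hence ln(y) = C·x^90.


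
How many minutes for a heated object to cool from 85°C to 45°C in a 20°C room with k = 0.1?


From T(t) = T_a + (T₀ - T_a)e^(-kt), set T(t) = 45:
(45 - 20) / (85 - 20) = e^(-0.1t), so t = -ln(0.385)/0.1 ≈ 9.6 minutes.


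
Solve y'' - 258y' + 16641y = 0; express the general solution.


Characteristic equation: r² - 258r + 16641 = 0, i.e. (r - 129)² = 0.
Repeated root r = 129; include an x factor for the second linearly independent solution.
General solution: y = (C₁ + C₂x)e^(129x).


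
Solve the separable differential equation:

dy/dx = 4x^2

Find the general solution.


Integrate both sides with respect to x: y = ∫ 4x^2 dx = (4/3)x^3 + C.


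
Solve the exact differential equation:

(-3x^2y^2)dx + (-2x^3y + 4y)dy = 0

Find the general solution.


Check exactness: ∂M/∂y = -6x^2y and ∂N/∂x = -6x^2y; equal, so the equation is exact.
Integrate M with respect to x (treating y as constant): ∫M dx = -x^3y^2 + h(y).
Differentiate w.r.t. y and set equal to N: the x-dependent terms already match, leaving h'(y) = 4y. Integrate: h(y) = 2y^2.
So F(x,y) = -x^3y^2 + 2y^2.
General solution: -x^3y^2 + 2y^2 = C.


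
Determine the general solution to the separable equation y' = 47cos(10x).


g(y) = 1, so integrate directly: y = ∫ 47cos(10x) dx = (47/10)sin(10x) + C.


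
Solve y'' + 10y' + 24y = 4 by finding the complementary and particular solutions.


Characteristic roots of r² + 10r + 24 = 0 are -6, -4.
y_h = C₁e^(-6x) + C₂e^(-4x).
Constant forcing; try y_p = A. Then 24A = 4 ⇒ A = 1/6.
General solution: y = C₁e^(-6x) + C₂e^(-4x) + 1/6.


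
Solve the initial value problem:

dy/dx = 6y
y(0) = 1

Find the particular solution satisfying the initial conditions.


General solution of y' = 6y is y = Ce^(6x).
Apply y(0) = 1: C = 1.
Particular solution: y = e^(6x).


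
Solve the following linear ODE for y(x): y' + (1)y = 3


P(x) = 1, Q(x) = 3; integrating factor μ = e^(x).
(μ y)' = 3e^(x) ⇒ μ y = 3e^(x) + C.
Divide by μ: y = 3 + Ce^(-x).


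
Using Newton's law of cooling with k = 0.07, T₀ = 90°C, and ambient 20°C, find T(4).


Newton's law: dT/dt = -k(T - T_a) has solution T(t) = T_a + (T₀ - T_a)e^(-kt).
Plug in T_a = 20, T₀ = 90, k = 0.07, t = 4: T(4) = 20 + (70)e^(-0.28) ≈ 72.9°C.


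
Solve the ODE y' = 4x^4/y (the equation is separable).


Separate variables: y dy = 4x^4 dx.
Integrate both sides: y²/2 = (4/5)x^5 + C₀.
Multiply by 2: y² = (8/5)x^5 + C.


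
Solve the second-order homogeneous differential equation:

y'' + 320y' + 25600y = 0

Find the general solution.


Characteristic equation: r² + 320r + 25600 = 0, i.e. (r + 160)² = 0.
Repeated root r = -160; include an x factor for the second linearly independent solution.
General solution: y = (C₁ + C₂x)e^(-160x).


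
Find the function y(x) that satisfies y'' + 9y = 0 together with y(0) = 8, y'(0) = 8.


Characteristic roots of r² + 9 = 0 are ±3i, so y = C₁cos(3x) + C₂sin(3x).
Apply y(0) = 8: C₁ = 8. Differentiate and apply y'(0) = 8: 3·C₂ = 8, so C₂ = 8/3.
Particular solution: y = 8cos(3x) + (8/3)sin(3x).


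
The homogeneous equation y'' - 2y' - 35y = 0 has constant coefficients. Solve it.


Characteristic equation: r² - 2r - 35 = 0.
Factor: (r - 7)(r + 5) = 0 ⇒ r = 7, -5 (distinct real).
General solution: y = C₁e^(7x) + C₂e^(-5x).


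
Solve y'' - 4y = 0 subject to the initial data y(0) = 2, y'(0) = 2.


Characteristic roots of r² - 4 = 0 are 2, -2.
General solution y = c₁ e^(2x) + c₂ e^(-2x).
Apply y(0) = 2: c₁ + c₂ = 2. Apply y'(0) = 2: 2 c₁ - 2 c₂ = 2.
Solve: c₁ = 3/2, c₂ = 1/2.
Particular solution: y = (3/2)e^(2x) + (1/2)e^(-2x).


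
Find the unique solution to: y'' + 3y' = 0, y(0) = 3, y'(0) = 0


Characteristic roots of r² + 3r = 0 are 0, -3.
General solution y = c₁ + c₂ e^(-3x).
Apply y(0) = 3: c₁ + c₂ = 3. Apply y'(0) = 0: 0 c₁ - 3 c₂ = 0.
Solve: c₁ = 3, c₂ = 0.
Particular solution: y = 3 + 0e^(-3x).


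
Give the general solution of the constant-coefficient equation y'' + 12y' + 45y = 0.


Characteristic equation: r² + 12r + 45 = 0.
Discriminant is negative; roots r = -6 ± 3i (complex conjugate pair).
General solution uses e^(α x)(C₁ cos(β x) + C₂ sin(β x)): y = e^(-6x)(C₁cos(3x) + C₂sin(3x)).


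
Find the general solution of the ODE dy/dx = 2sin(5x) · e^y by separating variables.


Separate: e^(-y) dy = 2sin(5x) dx.
Integrate: -e^(-y) = -(2/5)cos(5x) + C₀.
Rearrange: e^(-y) = (2/5)cos(5x) + C.


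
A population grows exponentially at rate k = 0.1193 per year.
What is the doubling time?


Exponential growth: P(t) = P₀ e^(0.1193t). Set P(t)/P₀ = 2: e^(0.1193t) = 2.
Solve: t = ln(2)/0.1193 ≈ 5.81 years.


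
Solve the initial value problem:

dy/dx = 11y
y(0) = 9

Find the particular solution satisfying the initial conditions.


General solution of y' = 11y is y = Ce^(11x).
Apply y(0) = 9: C = 9.
Particular solution: y = 9e^(11x).


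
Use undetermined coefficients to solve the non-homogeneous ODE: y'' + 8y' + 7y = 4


Characteristic roots of r² + 8r + 7 = 0 are -1, -7.
y_h = C₁e^(-x) + C₂e^(-7x).
Constant forcing; try y_p = A. Then 7A = 4 ⇒ A = 4/7.
General solution: y = C₁e^(-x) + C₂e^(-7x) + 4/7.


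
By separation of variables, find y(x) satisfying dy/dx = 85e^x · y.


Separate variables: dy/y = 85e^x dx.
Integrate: ln|y| = 85e^x + C₀.
Exponentiate: y = Ce^(85e^x).


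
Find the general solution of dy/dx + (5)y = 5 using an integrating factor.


P(x) = 5, Q(x) = 5; integrating factor μ = e^(5x).
(μ y)' = 5e^(5x) ⇒ μ y = e^(5x) + C.
Divide by μ: y = 1 + Ce^(-5x).


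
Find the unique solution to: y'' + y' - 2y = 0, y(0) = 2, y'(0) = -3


Characteristic roots of r² + r - 2 = 0 are -2, 1.
General solution y = c₁ e^(-2x) + c₂ e^(x).
Apply y(0) = 2: c₁ + c₂ = 2. Apply y'(0) = -3: -2 c₁ + 1 c₂ = -3.
Solve: c₁ = 5/3, c₂ = 1/3.
Particular solution: y = (5/3)e^(-2x) + (1/3)e^(x).


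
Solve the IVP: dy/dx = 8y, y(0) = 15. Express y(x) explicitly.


General solution of y' = 8y is y = Ce^(8x).
Apply y(0) = 15: C = 15.
Particular solution: y = 15e^(8x).


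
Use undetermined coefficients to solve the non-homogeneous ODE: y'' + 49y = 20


Homogeneous part: r² + 49 = 0 ⇒ r = ±7i, so y_h = C₁cos(7x) + C₂sin(7x).
Try constant y_p = A; plug in: 49A = 20 ⇒ A = 20/49.
General solution: y = C₁cos(7x) + C₂sin(7x) + 20/49.


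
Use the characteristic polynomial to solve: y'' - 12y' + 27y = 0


Characteristic equation: r² - 12r + 27 = 0.
Factor: (r - 9)(r - 3) = 0 ⇒ r = 9, 3 (distinct real).
General solution: y = C₁e^(9x) + C₂e^(3x).


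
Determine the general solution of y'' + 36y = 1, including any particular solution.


Homogeneous part: r² + 36 = 0 ⇒ r = ±6i, so y_h = C₁cos(6x) + C₂sin(6x).
Try constant y_p = A; plug in: 36A = 1 ⇒ A = 1/36.
General solution: y = C₁cos(6x) + C₂sin(6x) + 1/36.


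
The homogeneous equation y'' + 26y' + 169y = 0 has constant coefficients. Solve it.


Characteristic equation: r² + 26r + 169 = 0, i.e. (r + 13)² = 0.
Repeated root r = -13; include an x factor for the second linearly independent solution.
General solution: y = (C₁ + C₂x)e^(-13x).


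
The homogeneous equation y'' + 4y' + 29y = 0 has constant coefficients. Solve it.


Characteristic equation: r² + 4r + 29 = 0.
Discriminant is negative; roots r = -2 ± 5i (complex conjugate pair).
General solution uses e^(α x)(C₁ cos(β x) + C₂ sin(β x)): y = e^(-2x)(C₁cos(5x) + C₂sin(5x)).


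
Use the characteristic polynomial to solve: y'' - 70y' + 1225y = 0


Characteristic equation: r² - 70r + 1225 = 0, i.e. (r - 35)² = 0.
Repeated root r = 35; include an x factor for the second linearly independent solution.
General solution: y = (C₁ + C₂x)e^(35x).


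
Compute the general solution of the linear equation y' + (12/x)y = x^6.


P(x) = 12/x ⇒ μ = x^12.
(x^12 y)' = x^18 ⇒ x^12 y = x^19/(19) + C.
Solve for y: y = (1/19)x^7 + C/x^12.


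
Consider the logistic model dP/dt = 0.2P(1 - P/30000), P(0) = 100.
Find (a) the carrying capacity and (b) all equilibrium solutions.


Logistic ODE dP/dt = 0.2P(1 - P/30000) has equilibria where dP/dt = 0, i.e. P = 0 or P = 30000.
The coefficient (1 - P/K) = 0 when P = K, identifying K = 30000 as the carrying capacity.
(a) K = 30000; (b) equilibria P = 0 and P = 30000.


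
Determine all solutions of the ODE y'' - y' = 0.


Characteristic equation: r² - r = 0.
Factor: (r - 1)(r - 0) = 0 ⇒ r = 1, 0 (distinct real).
General solution: y = C₁e^(x) + C₂.


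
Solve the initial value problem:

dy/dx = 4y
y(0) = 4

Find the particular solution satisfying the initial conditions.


General solution of y' = 4y is y = Ce^(4x).
Apply y(0) = 4: C = 4.
Particular solution: y = 4e^(4x).


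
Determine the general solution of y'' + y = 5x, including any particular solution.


Homogeneous: r² + 1 = 0 ⇒ r = ±1i, y_h = C₁cos(x) + C₂sin(x).
Polynomial forcing; try y_p = Ax + B. Then y_p'' + 1 y_p = 1(Ax + B) = 5x, so B = 0 and A = 5.
General solution: y = C₁cos(x) + C₂sin(x) + 5x.


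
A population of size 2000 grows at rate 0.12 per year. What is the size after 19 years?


The ODE dP/dt = 0.12P has solution P(t) = P(0)e^(0.12t).
Substitute P(0) = 2000 and t = 19: P(19) = 2000 e^(2.28) ≈ 19553.


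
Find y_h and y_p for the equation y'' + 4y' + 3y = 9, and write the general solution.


Characteristic roots of r² + 4r + 3 = 0 are -3, -1.
y_h = C₁e^(-3x) + C₂e^(-x).
Constant forcing; try y_p = A. Then 3A = 9 ⇒ A = 3.
General solution: y = C₁e^(-3x) + C₂e^(-x) + 3.


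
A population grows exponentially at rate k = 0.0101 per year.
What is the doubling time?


Exponential growth: P(t) = P₀ e^(0.0101t). Set P(t)/P₀ = 2: e^(0.0101t) = 2.
Solve: t = ln(2)/0.0101 ≈ 68.63 years.


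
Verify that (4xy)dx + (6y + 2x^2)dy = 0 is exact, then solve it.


Check exactness: ∂M/∂y = 4x and ∂N/∂x = 4x; equal, so the equation is exact.
Integrate M with respect to x (treating y as constant): ∫M dx = 2x^2y + h(y).
Differentiate w.r.t. y and set equal to N: the x-dependent terms already match, leaving h'(y) = 6y. Integrate: h(y) = 3y^2.
So F(x,y) = 3y^2 + 2x^2y.
General solution: 3y^2 + 2x^2y = C.


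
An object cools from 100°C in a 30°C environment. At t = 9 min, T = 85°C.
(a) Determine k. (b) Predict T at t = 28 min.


Newton's law: T(t) = T_a + (T₀ - T_a)e^(-kt).
(a) Use T(9) = 85: (85 - 30)/(100 - 30) = e^(-k·9), so k = -ln(0.786)/9 ≈ 0.0268.
(b) Apply k to t = 28: T(28) = 30 + (70)e^(-0.750) ≈ 63.1°C.


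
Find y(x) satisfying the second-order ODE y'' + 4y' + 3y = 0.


Characteristic equation: r² + 4r + 3 = 0.
Factor: (r + 1)(r + 3) = 0 ⇒ r = -1, -3 (distinct real).
General solution: y = C₁e^(-x) + C₂e^(-3x).


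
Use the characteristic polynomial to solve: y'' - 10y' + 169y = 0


Characteristic equation: r² - 10r + 169 = 0.
Discriminant is negative; roots r = 5 ± 12i (complex conjugate pair).
General solution uses e^(α x)(C₁ cos(β x) + C₂ sin(β x)): y = e^(5x)(C₁cos(12x) + C₂sin(12x)).


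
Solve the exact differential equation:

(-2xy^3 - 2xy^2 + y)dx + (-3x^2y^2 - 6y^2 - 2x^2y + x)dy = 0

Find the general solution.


Check exactness: ∂M/∂y = -6xy^2 - 4xy + 1 and ∂N/∂x = -6xy^2 - 4xy + 1; equal, so the equation is exact.
Integrate M with respect to x (treating y as constant): ∫M dx = -x^2y^3 - x^2y^2 + xy + h(y).
Differentiate w.r.t. y and set equal to N: the x-dependent terms already match, leaving h'(y) = -6y^2. Integrate: h(y) = -2y^3.
So F(x,y) = -x^2y^3 - 2y^3 - x^2y^2 + xy.
General solution: -x^2y^3 - 2y^3 - x^2y^2 + xy = C.


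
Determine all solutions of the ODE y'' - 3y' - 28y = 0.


Characteristic equation: r² - 3r - 28 = 0.
Factor: (r + 4)(r - 7) = 0 ⇒ r = -4, 7 (distinct real).
General solution: y = C₁e^(-4x) + C₂e^(7x).


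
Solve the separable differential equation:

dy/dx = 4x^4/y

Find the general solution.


Separate variables: y dy = 4x^4 dx.
Integrate both sides: y²/2 = (4/5)x^5 + C₀.
Multiply by 2: y² = (8/5)x^5 + C.


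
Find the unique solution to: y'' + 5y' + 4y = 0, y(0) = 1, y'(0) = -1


Characteristic roots of r² + 5r + 4 = 0 are -1, -4.
General solution y = c₁ e^(-x) + c₂ e^(-4x).
Apply y(0) = 1: c₁ + c₂ = 1. Apply y'(0) = -1: -1 c₁ - 4 c₂ = -1.
Solve: c₁ = 1, c₂ = 0.
Particular solution: y = e^(-x) + 0e^(-4x).


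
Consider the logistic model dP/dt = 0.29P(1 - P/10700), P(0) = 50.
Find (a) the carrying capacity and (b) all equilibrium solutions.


Logistic ODE dP/dt = 0.29P(1 - P/10700) has equilibria where dP/dt = 0, i.e. P = 0 or P = 10700.
The coefficient (1 - P/K) = 0 when P = K, identifying K = 10700 as the carrying capacity.
(a) K = 10700; (b) equilibria P = 0 and P = 10700.


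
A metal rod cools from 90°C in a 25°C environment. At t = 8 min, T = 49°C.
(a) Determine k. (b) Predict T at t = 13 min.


Newton's law: T(t) = T_a + (T₀ - T_a)e^(-kt).
(a) Use T(8) = 49: (49 - 25)/(90 - 25) = e^(-k·8), so k = -ln(0.369)/8 ≈ 0.1245.
(b) Apply k to t = 13: T(13) = 25 + (65)e^(-1.619) ≈ 37.9°C.


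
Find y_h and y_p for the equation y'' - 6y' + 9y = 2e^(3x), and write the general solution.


Characteristic polynomial (r - 3)² = 0; repeated root r = 3.
y_h = (C₁ + C₂x)e^(3x). Forcing matches the repeated root (resonance), so try y_p = Ax² e^(3x).
Substitute and solve for A: 2A = 2, so A = 1.
General solution: y = (C₁ + C₂x + x²)e^(3x).


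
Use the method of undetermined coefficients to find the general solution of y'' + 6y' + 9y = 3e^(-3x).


Characteristic polynomial (r + 3)² = 0; repeated root r = -3.
y_h = (C₁ + C₂x)e^(-3x). Forcing matches the repeated root (resonance), so try y_p = Ax² e^(-3x).
Substitute and solve for A: 2A = 3, so A = 3/2.
General solution: y = (C₁ + C₂x + (3/2)x²)e^(-3x).


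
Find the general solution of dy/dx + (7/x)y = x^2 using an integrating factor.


P(x) = 7/x ⇒ μ = x^7.
(x^7 y)' = x^9 ⇒ x^7 y = x^10/(10) + C.
Solve for y: y = (1/10)x^3 + C/x^7.


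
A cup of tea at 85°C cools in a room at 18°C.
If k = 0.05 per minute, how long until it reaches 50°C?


From T(t) = T_a + (T₀ - T_a)e^(-kt), set T(t) = 50:
(50 - 18) / (85 - 18) = e^(-0.05t), so t = -ln(0.478)/0.05 ≈ 14.8 minutes.


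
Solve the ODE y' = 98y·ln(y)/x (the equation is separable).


Separate: dy/[y ln(y)] = 98 dx/x.
Substitute u = ln(y): du/u = 98 dx/x.
Integrate: ln|ln(y)| = 98ln|x| + C₀, hence ln(y) = C·x^98.


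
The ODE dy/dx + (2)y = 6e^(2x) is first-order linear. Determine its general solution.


P(x) = 2 ⇒ μ = e^(2x).
(μ y)' = 6e^(4x) ⇒ μ y = (6/4)e^(4x) + C.
Divide by μ: y = (3/2)e^(2x) + Ce^(-2x).


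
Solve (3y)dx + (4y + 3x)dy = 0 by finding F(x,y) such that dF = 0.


Check exactness: ∂M/∂y = 3 and ∂N/∂x = 3; equal, so the equation is exact.
Integrate M with respect to x (treating y as constant): ∫M dx = 3xy + h(y).
Differentiate w.r.t. y and set equal to N: the x-dependent terms already match, leaving h'(y) = 4y. Integrate: h(y) = 2y^2.
So F(x,y) = 2y^2 + 3xy.
General solution: 2y^2 + 3xy = C.


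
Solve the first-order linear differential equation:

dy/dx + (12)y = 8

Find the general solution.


P(x) = 12, Q(x) = 8; integrating factor μ = e^(12x).
(μ y)' = 8e^(12x) ⇒ μ y = (2/3)e^(12x) + C.
Divide by μ: y = 2/3 + Ce^(-12x).


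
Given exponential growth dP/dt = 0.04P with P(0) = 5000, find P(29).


The ODE dP/dt = 0.04P has solution P(t) = P(0)e^(0.04t).
Substitute P(0) = 5000 and t = 29: P(29) = 5000 e^(1.16) ≈ 15950.


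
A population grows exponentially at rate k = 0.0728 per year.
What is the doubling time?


Exponential growth: P(t) = P₀ e^(0.0728t). Set P(t)/P₀ = 2: e^(0.0728t) = 2.
Solve: t = ln(2)/0.0728 ≈ 9.52 years.


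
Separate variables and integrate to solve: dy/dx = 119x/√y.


Separate: √y dy = 119x dx.
Integrate: (2/3)y^(3/2) = (119/2)x² + C.


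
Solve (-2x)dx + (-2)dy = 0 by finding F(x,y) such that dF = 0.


Check exactness: ∂M/∂y = 0 and ∂N/∂x = 0; equal, so the equation is exact.
Integrate M with respect to x (treating y as constant): ∫M dx = -x^2 + h(y).
Differentiate w.r.t. y and set equal to N: the x-dependent terms already match, leaving h'(y) = -2. Integrate: h(y) = -2y.
So F(x,y) = -2y - x^2.
General solution: -2y - x^2 = C.


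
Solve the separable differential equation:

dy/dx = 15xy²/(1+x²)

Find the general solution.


Separate: dy/y² = 15x/(1+x²) dx.
Integrate LHS: ∫ dy/y² = -1/y.
Integrate RHS via u = 1+x²: (15/2)ln(1+x²) + C.
Result: -1/y = (15/2)ln(1+x²) + C.


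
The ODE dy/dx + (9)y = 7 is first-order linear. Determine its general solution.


P(x) = 9, Q(x) = 7; integrating factor μ = e^(9x).
(μ y)' = 7e^(9x) ⇒ μ y = (7/9)e^(9x) + C.
Divide by μ: y = 7/9 + Ce^(-9x).


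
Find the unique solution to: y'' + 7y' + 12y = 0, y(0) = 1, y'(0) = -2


Characteristic roots of r² + 7r + 12 = 0 are -4, -3.
General solution y = c₁ e^(-4x) + c₂ e^(-3x).
Apply y(0) = 1: c₁ + c₂ = 1. Apply y'(0) = -2: -4 c₁ - 3 c₂ = -2.
Solve: c₁ = -1, c₂ = 2.
Particular solution: y = -e^(-4x) + 2e^(-3x).


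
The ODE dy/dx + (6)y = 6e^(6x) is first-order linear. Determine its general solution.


P(x) = 6 ⇒ μ = e^(6x).
(μ y)' = 6e^(12x) ⇒ μ y = (6/12)e^(12x) + C.
Divide by μ: y = (1/2)e^(6x) + Ce^(-6x).


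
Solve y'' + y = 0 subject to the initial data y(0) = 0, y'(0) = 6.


Characteristic roots of r² + 1 = 0 are ±1i, so y = C₁cos(x) + C₂sin(x).
Apply y(0) = 0: C₁ = 0. Differentiate and apply y'(0) = 6: 1·C₂ = 6, so C₂ = 6.
Particular solution: y = 6sin(x).


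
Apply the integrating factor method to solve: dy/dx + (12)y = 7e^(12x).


P(x) = 12 ⇒ μ = e^(12x).
(μ y)' = 7e^(24x) ⇒ μ y = (7/24)e^(24x) + C.
Divide by μ: y = (7/24)e^(12x) + Ce^(-12x).


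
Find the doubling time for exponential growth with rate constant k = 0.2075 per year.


Exponential growth: P(t) = P₀ e^(0.2075t). Set P(t)/P₀ = 2: e^(0.2075t) = 2.
Solve: t = ln(2)/0.2075 ≈ 3.34 years.


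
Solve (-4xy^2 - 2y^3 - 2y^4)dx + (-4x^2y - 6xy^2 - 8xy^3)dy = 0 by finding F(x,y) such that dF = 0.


Check exactness: ∂M/∂y = -8xy - 6y^2 - 8y^3 and ∂N/∂x = -8xy - 6y^2 - 8y^3; equal, so the equation is exact.
Integrate M with respect to x (treating y as constant): ∫M dx = -2x^2y^2 - 2xy^3 - 2xy^4 + h(y).
Differentiate w.r.t. y and set equal to N: all terms match, so h'(y) = 0 and h is a constant absorbed into C.
General solution: -2x^2y^2 - 2xy^3 - 2xy^4 = C.


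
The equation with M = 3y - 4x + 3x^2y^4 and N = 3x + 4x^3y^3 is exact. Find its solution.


Check exactness: ∂M/∂y = 3 + 12x^2y^3 and ∂N/∂x = 3 + 12x^2y^3; equal, so the equation is exact.
Integrate M with respect to x (treating y as constant): ∫M dx = 3xy - 2x^2 + x^3y^4 + h(y).
Differentiate w.r.t. y and set equal to N: all terms match, so h'(y) = 0 and h is a constant absorbed into C.
General solution: 3xy - 2x^2 + x^3y^4 = C.


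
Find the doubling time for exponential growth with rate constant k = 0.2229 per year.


Exponential growth: P(t) = P₀ e^(0.2229t). Set P(t)/P₀ = 2: e^(0.2229t) = 2.
Solve: t = ln(2)/0.2229 ≈ 3.11 years.


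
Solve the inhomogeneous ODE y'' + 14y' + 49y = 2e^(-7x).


Characteristic polynomial (r + 7)² = 0; repeated root r = -7.
y_h = (C₁ + C₂x)e^(-7x). Forcing matches the repeated root (resonance), so try y_p = Ax² e^(-7x).
Substitute and solve for A: 2A = 2, so A = 1.
General solution: y = (C₁ + C₂x + x²)e^(-7x).


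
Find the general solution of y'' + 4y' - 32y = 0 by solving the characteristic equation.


Characteristic equation: r² + 4r - 32 = 0.
Factor: (r - 4)(r + 8) = 0 ⇒ r = 4, -8 (distinct real).
General solution: y = C₁e^(4x) + C₂e^(-8x).


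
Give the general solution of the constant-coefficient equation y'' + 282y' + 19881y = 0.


Characteristic equation: r² + 282r + 19881 = 0, i.e. (r + 141)² = 0.
Repeated root r = -141; include an x factor for the second linearly independent solution.
General solution: y = (C₁ + C₂x)e^(-141x).


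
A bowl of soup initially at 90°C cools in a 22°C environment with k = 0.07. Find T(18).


Newton's law: dT/dt = -k(T - T_a) has solution T(t) = T_a + (T₀ - T_a)e^(-kt).
Plug in T_a = 22, T₀ = 90, k = 0.07, t = 18: T(18) = 22 + (68)e^(-1.26) ≈ 41.3°C.


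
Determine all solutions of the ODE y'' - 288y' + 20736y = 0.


Characteristic equation: r² - 288r + 20736 = 0, i.e. (r - 144)² = 0.
Repeated root r = 144; include an x factor for the second linearly independent solution.
General solution: y = (C₁ + C₂x)e^(144x).


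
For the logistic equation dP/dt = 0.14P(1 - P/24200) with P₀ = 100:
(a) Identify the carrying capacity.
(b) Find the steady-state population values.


Logistic ODE dP/dt = 0.14P(1 - P/24200) has equilibria where dP/dt = 0, i.e. P = 0 or P = 24200.
The coefficient (1 - P/K) = 0 when P = K, identifying K = 24200 as the carrying capacity.
(a) K = 24200; (b) equilibria P = 0 and P = 24200.


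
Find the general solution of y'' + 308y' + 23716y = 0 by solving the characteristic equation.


Characteristic equation: r² + 308r + 23716 = 0, i.e. (r + 154)² = 0.
Repeated root r = -154; include an x factor for the second linearly independent solution.
General solution: y = (C₁ + C₂x)e^(-154x).


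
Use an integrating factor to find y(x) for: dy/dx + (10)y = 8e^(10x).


P(x) = 10 ⇒ μ = e^(10x).
(μ y)' = 8e^(20x) ⇒ μ y = (8/20)e^(20x) + C.
Divide by μ: y = (2/5)e^(10x) + Ce^(-10x).


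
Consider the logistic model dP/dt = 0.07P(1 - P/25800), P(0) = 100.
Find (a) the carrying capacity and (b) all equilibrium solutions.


Logistic ODE dP/dt = 0.07P(1 - P/25800) has equilibria where dP/dt = 0, i.e. P = 0 or P = 25800.
The coefficient (1 - P/K) = 0 when P = K, identifying K = 25800 as the carrying capacity.
(a) K = 25800; (b) equilibria P = 0 and P = 25800.
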